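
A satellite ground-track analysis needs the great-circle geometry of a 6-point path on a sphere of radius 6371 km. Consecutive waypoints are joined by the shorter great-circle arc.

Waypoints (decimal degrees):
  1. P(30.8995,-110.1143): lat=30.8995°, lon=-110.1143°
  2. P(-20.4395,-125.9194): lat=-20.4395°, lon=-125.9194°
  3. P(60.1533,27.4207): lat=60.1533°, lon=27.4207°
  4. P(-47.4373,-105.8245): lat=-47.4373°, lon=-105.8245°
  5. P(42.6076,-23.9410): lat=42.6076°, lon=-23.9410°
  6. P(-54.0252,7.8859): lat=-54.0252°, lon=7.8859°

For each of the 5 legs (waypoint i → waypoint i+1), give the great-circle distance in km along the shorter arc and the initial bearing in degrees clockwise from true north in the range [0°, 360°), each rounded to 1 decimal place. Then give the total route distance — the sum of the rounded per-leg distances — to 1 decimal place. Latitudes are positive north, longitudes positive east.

Leg 1: dist=5953.0 km, bearing=198.5°
Leg 2: dist=15125.5 km, bearing=18.8°
Leg 3: dist=16723.5 km, bearing=274.1°
Leg 4: dist=12827.6 km, bearing=53.7°
Leg 5: dist=11163.9 km, bearing=161.6°
Total: 61793.5 km

Leg 1: φ1=0.5392980, φ2=-0.3567366, Δφ=-0.8960346, Δλ=-0.2758510 rad; a=sin²(Δφ/2)+cosφ1·cosφ2·sin²(Δλ/2)=0.2028433471; c=2·atan2(√a, √(1-a))=0.934384797; dist=6371·c=5952.966 ≈ 5953.0 km; running total=5953.0 km
Leg 1 bearing: y=sinΔλ·cosφ2=-0.25521814, x=cosφ1·sinφ2-sinφ1·cosφ2·cosΔλ=-0.76266336; θ=atan2(y, x)=-161.4977° <0 so +360° → 198.5023° ≈ 198.5°
Leg 2: φ1=-0.3567366, φ2=1.0498731, Δφ=1.4066097, Δλ=2.6762896 rad; a=sin²(Δφ/2)+cosφ1·cosφ2·sin²(Δλ/2)=0.8598331060; c=2·atan2(√a, √(1-a))=2.374117785; dist=6371·c=15125.504 ≈ 15125.5 km; running total=21078.5 km
Leg 2 bearing: y=sinΔλ·cosφ2=0.22330634, x=cosφ1·sinφ2-sinφ1·cosφ2·cosΔλ=0.65743047; θ=atan2(y, x)=18.7608° ≈ 18.8°
Leg 3: φ1=1.0498731, φ2=-0.8279371, Δφ=-1.8778102, Δλ=-2.3255675 rad; a=sin²(Δφ/2)+cosφ1·cosφ2·sin²(Δλ/2)=0.9347378915; c=2·atan2(√a, √(1-a))=2.624936434; dist=6371·c=16723.470 ≈ 16723.5 km; running total=37802.0 km
Leg 3 bearing: y=sinΔλ·cosφ2=-0.49270649, x=cosφ1·sinφ2-sinφ1·cosφ2·cosΔλ=0.03538615; θ=atan2(y, x)=-85.8921° <0 so +360° → 274.1079° ≈ 274.1°
Leg 4: φ1=-0.8279371, φ2=0.7436429, Δφ=1.5715800, Δλ=1.4291367 rad; a=sin²(Δφ/2)+cosφ1·cosφ2·sin²(Δλ/2)=0.7141646536; c=2·atan2(√a, √(1-a))=2.013439409; dist=6371·c=12827.622 ≈ 12827.6 km; running total=50629.6 km
Leg 4 bearing: y=sinΔλ·cosφ2=0.72863474, x=cosφ1·sinφ2-sinφ1·cosφ2·cosΔλ=0.53443935; θ=atan2(y, x)=53.7407° ≈ 53.7°
Leg 5: φ1=0.7436429, φ2=-0.9429176, Δφ=-1.6865605, Δλ=0.5554842 rad; a=sin²(Δφ/2)+cosφ1·cosφ2·sin²(Δλ/2)=0.5902560256; c=2·atan2(√a, √(1-a))=1.752303356; dist=6371·c=11163.925 ≈ 11163.9 km; running total=61793.5 km
Leg 5 bearing: y=sinΔλ·cosφ2=0.30978367, x=cosφ1·sinφ2-sinφ1·cosφ2·cosΔλ=-0.93351458; θ=atan2(y, x)=161.6417° ≈ 161.6°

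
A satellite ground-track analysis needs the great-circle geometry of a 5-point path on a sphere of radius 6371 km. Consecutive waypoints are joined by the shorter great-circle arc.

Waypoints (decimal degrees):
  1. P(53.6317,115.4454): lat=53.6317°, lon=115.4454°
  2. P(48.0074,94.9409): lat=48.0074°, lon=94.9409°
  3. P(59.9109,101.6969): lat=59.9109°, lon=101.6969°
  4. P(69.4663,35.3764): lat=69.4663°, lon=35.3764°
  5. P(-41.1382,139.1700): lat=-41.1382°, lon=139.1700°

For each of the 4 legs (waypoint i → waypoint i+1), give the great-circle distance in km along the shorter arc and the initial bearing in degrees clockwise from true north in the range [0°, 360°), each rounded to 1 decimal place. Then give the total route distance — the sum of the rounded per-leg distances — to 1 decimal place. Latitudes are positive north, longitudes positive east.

Leg 1: φ1=0.9360497, φ2=0.8378872, Δφ=-0.0981626, Δλ=-0.3578710 rad; a=sin²(Δφ/2)+cosφ1·cosφ2·sin²(Δλ/2)=0.0149741921; c=2·atan2(√a, √(1-a))=0.245353108; dist=6371·c=1563.145 ≈ 1563.1 km; running total=1563.1 km
Leg 1 bearing: y=sinΔλ·cosφ2=-0.23435008, x=cosφ1·sinφ2-sinφ1·cosφ2·cosΔλ=-0.06387412; θ=atan2(y, x)=-105.2461° <0 so +360° → 254.7539° ≈ 254.8°
Leg 2: φ1=0.8378872, φ2=1.0456425, Δφ=0.2077553, Δλ=0.1179144 rad; a=sin²(Δφ/2)+cosφ1·cosφ2·sin²(Δλ/2)=0.0119163536; c=2·atan2(√a, √(1-a))=0.218760050; dist=6371·c=1393.720 ≈ 1393.7 km; running total=2956.8 km
Leg 2 bearing: y=sinΔλ·cosφ2=0.05897906, x=cosφ1·sinφ2-sinφ1·cosφ2·cosΔλ=0.20885135; θ=atan2(y, x)=15.7695° ≈ 15.8°
Leg 3: φ1=1.0456425, φ2=1.2124157, Δφ=0.1667732, Δλ=-1.1575111 rad; a=sin²(Δφ/2)+cosφ1·cosφ2·sin²(Δλ/2)=0.0595501600; c=2·atan2(√a, √(1-a))=0.493036622; dist=6371·c=3141.136 ≈ 3141.1 km; running total=6097.9 km
Leg 3 bearing: y=sinΔλ·cosφ2=-0.32122663, x=cosφ1·sinφ2-sinφ1·cosφ2·cosΔλ=0.34760496; θ=atan2(y, x)=-42.7415° <0 so +360° → 317.2585° ≈ 317.3°
Leg 4: φ1=1.2124157, φ2=-0.7179970, Δφ=-1.9304127, Δλ=1.8115401 rad; a=sin²(Δφ/2)+cosφ1·cosφ2·sin²(Δλ/2)=0.8395317174; c=2·atan2(√a, √(1-a))=2.317282371; dist=6371·c=14763.406 ≈ 14763.4 km; running total=20861.3 km
Leg 4 bearing: y=sinΔλ·cosφ2=0.73140551, x=cosφ1·sinφ2-sinφ1·cosφ2·cosΔλ=-0.06260056; θ=atan2(y, x)=94.8920° ≈ 94.9°

Leg 1: dist=1563.1 km, bearing=254.8°
Leg 2: dist=1393.7 km, bearing=15.8°
Leg 3: dist=3141.1 km, bearing=317.3°
Leg 4: dist=14763.4 km, bearing=94.9°
Total: 20861.3 km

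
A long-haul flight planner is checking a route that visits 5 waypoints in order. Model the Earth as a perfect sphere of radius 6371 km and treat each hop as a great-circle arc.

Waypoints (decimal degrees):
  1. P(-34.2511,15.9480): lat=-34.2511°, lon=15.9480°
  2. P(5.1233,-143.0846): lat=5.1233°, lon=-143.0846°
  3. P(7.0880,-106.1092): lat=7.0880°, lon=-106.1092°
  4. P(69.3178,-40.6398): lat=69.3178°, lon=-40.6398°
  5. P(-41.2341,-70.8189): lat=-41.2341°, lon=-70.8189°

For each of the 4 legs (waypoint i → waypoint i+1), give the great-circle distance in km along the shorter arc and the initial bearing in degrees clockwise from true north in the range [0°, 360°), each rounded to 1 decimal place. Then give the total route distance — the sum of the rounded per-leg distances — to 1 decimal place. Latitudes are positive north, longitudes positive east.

Leg 1: φ1=-0.5977945, φ2=0.0894185, Δφ=0.6872129, Δλ=-2.7756425 rad; a=sin²(Δφ/2)+cosφ1·cosφ2·sin²(Δλ/2)=0.9095111058; c=2·atan2(√a, √(1-a))=2.530501096; dist=6371·c=16121.822 ≈ 16121.8 km; running total=16121.8 km
Leg 1 bearing: y=sinΔλ·cosφ2=-0.35640709, x=cosφ1·sinφ2-sinφ1·cosφ2·cosΔλ=-0.44964053; θ=atan2(y, x)=-141.5979° <0 so +360° → 218.4021° ≈ 218.4°
Leg 2: φ1=0.0894185, φ2=0.1237089, Δφ=0.0342905, Δλ=0.6453425 rad; a=sin²(Δφ/2)+cosφ1·cosφ2·sin²(Δλ/2)=0.0996799146; c=2·atan2(√a, √(1-a))=0.642433397; dist=6371·c=4092.943 ≈ 4092.9 km; running total=20214.7 km
Leg 2 bearing: y=sinΔλ·cosφ2=0.59687550, x=cosφ1·sinφ2-sinφ1·cosφ2·cosΔλ=0.05210517; θ=atan2(y, x)=85.0109° ≈ 85.0°
Leg 3: φ1=0.1237089, φ2=1.2098238, Δφ=1.0861149, Δλ=1.1426566 rad; a=sin²(Δφ/2)+cosφ1·cosφ2·sin²(Δλ/2)=0.3695222473; c=2·atan2(√a, √(1-a))=1.306784455; dist=6371·c=8325.524 ≈ 8325.5 km; running total=28540.2 km
Leg 3 bearing: y=sinΔλ·cosφ2=0.32130569, x=cosφ1·sinφ2-sinφ1·cosφ2·cosΔλ=0.91031032; θ=atan2(y, x)=19.4411° ≈ 19.4°
Leg 4: φ1=1.2098238, φ2=-0.7196708, Δφ=-1.9294946, Δλ=-0.5267247 rad; a=sin²(Δφ/2)+cosφ1·cosφ2·sin²(Δλ/2)=0.6935279701; c=2·atan2(√a, √(1-a))=1.968232843; dist=6371·c=12539.611 ≈ 12539.6 km; running total=41079.8 km
Leg 4 bearing: y=sinΔλ·cosφ2=-0.37804533, x=cosφ1·sinφ2-sinφ1·cosφ2·cosΔλ=-0.84099312; θ=atan2(y, x)=-155.7950° <0 so +360° → 204.2050° ≈ 204.2°

Leg 1: dist=16121.8 km, bearing=218.4°
Leg 2: dist=4092.9 km, bearing=85.0°
Leg 3: dist=8325.5 km, bearing=19.4°
Leg 4: dist=12539.6 km, bearing=204.2°
Total: 41079.8 km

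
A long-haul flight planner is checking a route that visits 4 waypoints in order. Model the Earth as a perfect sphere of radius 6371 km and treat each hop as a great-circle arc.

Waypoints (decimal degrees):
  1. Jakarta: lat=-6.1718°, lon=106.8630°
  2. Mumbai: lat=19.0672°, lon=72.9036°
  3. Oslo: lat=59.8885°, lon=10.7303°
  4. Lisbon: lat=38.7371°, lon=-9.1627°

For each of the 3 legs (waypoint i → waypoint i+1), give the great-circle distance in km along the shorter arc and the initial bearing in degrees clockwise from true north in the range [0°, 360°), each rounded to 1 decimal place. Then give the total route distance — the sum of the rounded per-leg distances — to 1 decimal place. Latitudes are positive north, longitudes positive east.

Leg 1: dist=4659.5 km, bearing=307.8°
Leg 2: dist=6642.8 km, bearing=329.1°
Leg 3: dist=2734.7 km, bearing=219.6°
Total: 14037.0 km

Leg 1: φ1=-0.1077182, φ2=0.3327854, Δφ=0.4405036, Δλ=-0.5927033 rad; a=sin²(Δφ/2)+cosφ1·cosφ2·sin²(Δλ/2)=0.1278685301; c=2·atan2(√a, √(1-a))=0.731365736; dist=6371·c=4659.531 ≈ 4659.5 km; running total=4659.5 km
Leg 1 bearing: y=sinΔλ·cosφ2=-0.52795803, x=cosφ1·sinφ2-sinφ1·cosφ2·cosΔλ=0.40906356; θ=atan2(y, x)=-52.2314° <0 so +360° → 307.7686° ≈ 307.8°
Leg 2: φ1=0.3327854, φ2=1.0452515, Δφ=0.7124661, Δλ=-1.0851288 rad; a=sin²(Δφ/2)+cosφ1·cosφ2·sin²(Δλ/2)=0.2480352940; c=2·atan2(√a, √(1-a))=1.042654283; dist=6371·c=6642.750 ≈ 6642.8 km; running total=11302.3 km
Leg 2 bearing: y=sinΔλ·cosφ2=-0.44367137, x=cosφ1·sinφ2-sinφ1·cosφ2·cosΔλ=0.74108762; θ=atan2(y, x)=-30.9079° <0 so +360° → 329.0921° ≈ 329.1°
Leg 3: φ1=1.0452515, φ2=0.6760899, Δφ=-0.3691616, Δλ=-0.3471983 rad; a=sin²(Δφ/2)+cosφ1·cosφ2·sin²(Δλ/2)=0.0453601820; c=2·atan2(√a, √(1-a))=0.429246422; dist=6371·c=2734.729 ≈ 2734.7 km; running total=14037.0 km
Leg 3 bearing: y=sinΔλ·cosφ2=-0.26541508, x=cosφ1·sinφ2-sinφ1·cosφ2·cosΔλ=-0.32057039; θ=atan2(y, x)=-140.3771° <0 so +360° → 219.6229° ≈ 219.6°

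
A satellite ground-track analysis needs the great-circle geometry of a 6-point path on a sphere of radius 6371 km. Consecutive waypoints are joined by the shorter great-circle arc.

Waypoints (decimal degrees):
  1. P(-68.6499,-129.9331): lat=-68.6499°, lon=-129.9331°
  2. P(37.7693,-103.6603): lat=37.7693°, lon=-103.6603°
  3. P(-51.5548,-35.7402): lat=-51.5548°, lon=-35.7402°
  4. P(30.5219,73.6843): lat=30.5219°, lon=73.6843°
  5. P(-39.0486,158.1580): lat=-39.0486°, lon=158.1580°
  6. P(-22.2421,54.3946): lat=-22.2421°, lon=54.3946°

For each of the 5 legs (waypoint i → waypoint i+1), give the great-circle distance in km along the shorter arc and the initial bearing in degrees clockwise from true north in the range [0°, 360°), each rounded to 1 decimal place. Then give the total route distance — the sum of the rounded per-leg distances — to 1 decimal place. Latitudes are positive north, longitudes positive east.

Leg 1: dist=12031.7 km, bearing=21.6°
Leg 2: dist=11915.0 km, bearing=142.9°
Leg 3: dist=13917.4 km, bearing=83.6°
Leg 4: dist=11653.7 km, bearing=126.9°
Leg 5: dist=9577.5 km, bearing=244.3°
Total: 59095.3 km

Leg 1: φ1=-1.1981668, φ2=0.6591986, Δφ=1.8573654, Δλ=0.4585469 rad; a=sin²(Δφ/2)+cosφ1·cosφ2·sin²(Δλ/2)=0.6561961803; c=2·atan2(√a, √(1-a))=1.888506718; dist=6371·c=12031.676 ≈ 12031.7 km; running total=12031.7 km
Leg 1 bearing: y=sinΔλ·cosφ2=0.34990392, x=cosφ1·sinφ2-sinφ1·cosφ2·cosΔλ=0.88316378; θ=atan2(y, x)=21.6132° ≈ 21.6°
Leg 2: φ1=0.6591986, φ2=-0.8998010, Δφ=-1.5589996, Δλ=1.1854294 rad; a=sin²(Δφ/2)+cosφ1·cosφ2·sin²(Δλ/2)=0.6474731666; c=2·atan2(√a, √(1-a))=1.870195680; dist=6371·c=11915.017 ≈ 11915.0 km; running total=23946.7 km
Leg 2 bearing: y=sinΔλ·cosφ2=0.57616587, x=cosφ1·sinφ2-sinφ1·cosφ2·cosΔλ=-0.76225950; θ=atan2(y, x)=142.9156° ≈ 142.9°
Leg 3: φ1=-0.8998010, φ2=0.5327076, Δφ=1.4325087, Δλ=1.9098178 rad; a=sin²(Δφ/2)+cosφ1·cosφ2·sin²(Δλ/2)=0.7879443580; c=2·atan2(√a, √(1-a))=2.184487136; dist=6371·c=13917.368 ≈ 13917.4 km; running total=37864.1 km
Leg 3 bearing: y=sinΔλ·cosφ2=0.81240268, x=cosφ1·sinφ2-sinφ1·cosφ2·cosΔλ=0.09140062; θ=atan2(y, x)=83.5808° ≈ 83.6°
Leg 4: φ1=0.5327076, φ2=-0.6815266, Δφ=-1.2142343, Δλ=1.4743442 rad; a=sin²(Δφ/2)+cosφ1·cosφ2·sin²(Δλ/2)=0.6277598019; c=2·atan2(√a, √(1-a))=1.829181437; dist=6371·c=11653.715 ≈ 11653.7 km; running total=49517.8 km
Leg 4 bearing: y=sinΔλ·cosφ2=0.77300226, x=cosφ1·sinφ2-sinφ1·cosφ2·cosΔλ=-0.58066965; θ=atan2(y, x)=126.9134° ≈ 126.9°
Leg 5: φ1=-0.6815266, φ2=-0.3881979, Δφ=0.2933288, Δλ=-1.8110130 rad; a=sin²(Δφ/2)+cosφ1·cosφ2·sin²(Δλ/2)=0.4662788705; c=2·atan2(√a, √(1-a))=1.503302836; dist=6371·c=9577.542 ≈ 9577.5 km; running total=59095.3 km
Leg 5 bearing: y=sinΔλ·cosφ2=-0.89901566, x=cosφ1·sinφ2-sinφ1·cosφ2·cosΔλ=-0.43269203; θ=atan2(y, x)=-115.7013° <0 so +360° → 244.2987° ≈ 244.3°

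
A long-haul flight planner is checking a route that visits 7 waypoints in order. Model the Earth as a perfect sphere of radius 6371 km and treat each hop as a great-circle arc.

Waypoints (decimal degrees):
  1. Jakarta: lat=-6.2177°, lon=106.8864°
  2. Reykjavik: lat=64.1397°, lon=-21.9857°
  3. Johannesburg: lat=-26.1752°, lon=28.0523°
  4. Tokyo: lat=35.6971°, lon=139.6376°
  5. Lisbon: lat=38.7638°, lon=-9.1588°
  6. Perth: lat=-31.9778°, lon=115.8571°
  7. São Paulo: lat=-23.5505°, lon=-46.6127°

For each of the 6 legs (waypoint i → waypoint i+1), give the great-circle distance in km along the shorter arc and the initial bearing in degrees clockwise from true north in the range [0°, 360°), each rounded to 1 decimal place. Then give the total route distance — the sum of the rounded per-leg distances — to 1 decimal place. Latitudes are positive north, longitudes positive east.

Leg 1: φ1=-0.1085193, φ2=1.1194489, Δφ=1.2279683, Δλ=-2.2492425 rad; a=sin²(Δφ/2)+cosφ1·cosφ2·sin²(Δλ/2)=0.6847945061; c=2·atan2(√a, √(1-a))=1.949363003; dist=6371·c=12419.392 ≈ 12419.4 km; running total=12419.4 km
Leg 1 bearing: y=sinΔλ·cosφ2=-0.33958618, x=cosφ1·sinφ2-sinφ1·cosφ2·cosΔλ=0.86491918; θ=atan2(y, x)=-21.4361° <0 so +360° → 338.5639° ≈ 338.6°
Leg 2: φ1=1.1194489, φ2=-0.4568434, Δφ=-1.5762924, Δλ=0.8733279 rad; a=sin²(Δφ/2)+cosφ1·cosφ2·sin²(Δλ/2)=0.5727625163; c=2·atan2(√a, √(1-a))=1.716839961; dist=6371·c=10937.987 ≈ 10938.0 km; running total=23357.4 km
Leg 2 bearing: y=sinΔλ·cosφ2=0.68786856, x=cosφ1·sinφ2-sinφ1·cosφ2·cosΔλ=-0.71109726; θ=atan2(y, x)=135.9513° ≈ 136.0°
Leg 3: φ1=-0.4568434, φ2=0.6230319, Δφ=1.0798754, Δλ=1.9475309 rad; a=sin²(Δφ/2)+cosφ1·cosφ2·sin²(Δλ/2)=0.7627592795; c=2·atan2(√a, √(1-a))=2.124120834; dist=6371·c=13532.774 ≈ 13532.8 km; running total=36890.2 km
Leg 3 bearing: y=sinΔλ·cosφ2=0.75516031, x=cosφ1·sinφ2-sinφ1·cosφ2·cosΔλ=0.39187135; θ=atan2(y, x)=62.5741° ≈ 62.6°
Leg 4: φ1=0.6230319, φ2=0.6765559, Δφ=0.0535240, Δλ=-2.5969871 rad; a=sin²(Δφ/2)+cosφ1·cosφ2·sin²(Δλ/2)=0.5881436691; c=2·atan2(√a, √(1-a))=1.748009763; dist=6371·c=11136.570 ≈ 11136.6 km; running total=48026.8 km
Leg 4 bearing: y=sinΔλ·cosφ2=-0.40396502, x=cosφ1·sinφ2-sinφ1·cosφ2·cosΔλ=0.89762745; θ=atan2(y, x)=-24.2295° <0 so +360° → 335.7705° ≈ 335.8°
Leg 5: φ1=0.6765559, φ2=-0.5581179, Δφ=-1.2346738, Δλ=2.1819391 rad; a=sin²(Δφ/2)+cosφ1·cosφ2·sin²(Δλ/2)=0.8555516003; c=2·atan2(√a, √(1-a))=2.361862373; dist=6371·c=15047.425 ≈ 15047.4 km; running total=63074.2 km
Leg 5 bearing: y=sinΔλ·cosφ2=0.69471343, x=cosφ1·sinφ2-sinφ1·cosφ2·cosΔλ=-0.10819193; θ=atan2(y, x)=98.8519° ≈ 98.9°
Leg 6: φ1=-0.5581179, φ2=-0.4110338, Δφ=0.1470841, Δλ=-2.8356329 rad; a=sin²(Δφ/2)+cosφ1·cosφ2·sin²(Δλ/2)=0.7649430089; c=2·atan2(√a, √(1-a))=2.129262484; dist=6371·c=13565.531 ≈ 13565.5 km; running total=76639.7 km
Leg 6 bearing: y=sinΔλ·cosφ2=-0.27612028, x=cosφ1·sinφ2-sinφ1·cosφ2·cosΔλ=-0.80185934; θ=atan2(y, x)=-160.9989° <0 so +360° → 199.0011° ≈ 199.0°

Leg 1: dist=12419.4 km, bearing=338.6°
Leg 2: dist=10938.0 km, bearing=136.0°
Leg 3: dist=13532.8 km, bearing=62.6°
Leg 4: dist=11136.6 km, bearing=335.8°
Leg 5: dist=15047.4 km, bearing=98.9°
Leg 6: dist=13565.5 km, bearing=199.0°
Total: 76639.7 km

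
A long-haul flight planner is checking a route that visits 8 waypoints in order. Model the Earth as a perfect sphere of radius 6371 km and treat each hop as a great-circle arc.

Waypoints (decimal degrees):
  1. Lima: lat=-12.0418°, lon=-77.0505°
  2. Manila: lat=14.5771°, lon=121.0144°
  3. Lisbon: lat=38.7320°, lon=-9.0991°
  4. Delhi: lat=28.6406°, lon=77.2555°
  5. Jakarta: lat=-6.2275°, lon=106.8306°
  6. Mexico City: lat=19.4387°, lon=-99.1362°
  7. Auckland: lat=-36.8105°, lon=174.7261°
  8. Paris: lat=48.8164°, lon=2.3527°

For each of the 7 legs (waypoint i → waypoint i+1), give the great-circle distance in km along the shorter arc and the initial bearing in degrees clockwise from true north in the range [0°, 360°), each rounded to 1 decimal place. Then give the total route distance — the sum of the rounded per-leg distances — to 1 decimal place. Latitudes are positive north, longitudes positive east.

Leg 1: φ1=-0.2101691, φ2=0.2544184, Δφ=0.4645874, Δλ=3.4568846 rad; a=sin²(Δφ/2)+cosφ1·cosφ2·sin²(Δλ/2)=0.9761817946; c=2·atan2(√a, √(1-a))=2.831691074; dist=6371·c=18040.704 ≈ 18040.7 km; running total=18040.7 km
Leg 1 bearing: y=sinΔλ·cosφ2=-0.30011210, x=cosφ1·sinφ2-sinφ1·cosφ2·cosΔλ=0.05418785; θ=atan2(y, x)=-79.7650° <0 so +360° → 280.2350° ≈ 280.2°
Leg 2: φ1=0.2544184, φ2=0.6760009, Δφ=0.4215825, Δλ=-2.2709090 rad; a=sin²(Δφ/2)+cosφ1·cosφ2·sin²(Δλ/2)=0.6644789080; c=2·atan2(√a, √(1-a))=1.905996084; dist=6371·c=12143.101 ≈ 12143.1 km; running total=30183.8 km
Leg 2 bearing: y=sinΔλ·cosφ2=-0.59658231, x=cosφ1·sinφ2-sinφ1·cosφ2·cosΔλ=0.73203573; θ=atan2(y, x)=-39.1788° <0 so +360° → 320.8212° ≈ 320.8°
Leg 3: φ1=0.6760009, φ2=0.4998728, Δφ=-0.1761282, Δλ=1.5071721 rad; a=sin²(Δφ/2)+cosφ1·cosφ2·sin²(Δλ/2)=0.3282868837; c=2·atan2(√a, √(1-a))=1.220233739; dist=6371·c=7774.109 ≈ 7774.1 km; running total=37957.9 km
Leg 3 bearing: y=sinΔλ·cosφ2=0.87586778, x=cosφ1·sinφ2-sinφ1·cosφ2·cosΔλ=0.33898975; θ=atan2(y, x)=68.8419° ≈ 68.8°
Leg 4: φ1=0.4998728, φ2=-0.1086904, Δφ=-0.6085631, Δλ=0.5161829 rad; a=sin²(Δφ/2)+cosφ1·cosφ2·sin²(Δλ/2)=0.1466017719; c=2·atan2(√a, √(1-a))=0.785836933; dist=6371·c=5006.567 ≈ 5006.6 km; running total=42964.5 km
Leg 4 bearing: y=sinΔλ·cosφ2=0.49065143, x=cosφ1·sinφ2-sinφ1·cosφ2·cosΔλ=-0.50960763; θ=atan2(y, x)=136.0857° ≈ 136.1°
Leg 5: φ1=-0.1086904, φ2=0.3392693, Δφ=0.4479597, Δλ=-3.5947988 rad; a=sin²(Δφ/2)+cosφ1·cosφ2·sin²(Δλ/2)=0.9394491892; c=2·atan2(√a, √(1-a))=2.644344155; dist=6371·c=16847.117 ≈ 16847.1 km; running total=59811.6 km
Leg 5 bearing: y=sinΔλ·cosφ2=0.41289196, x=cosφ1·sinφ2-sinφ1·cosφ2·cosΔλ=0.23886788; θ=atan2(y, x)=59.9496° ≈ 59.9°
Leg 6: φ1=0.3392693, φ2=-0.6424644, Δφ=-0.9817337, Δλ=4.7797988 rad; a=sin²(Δφ/2)+cosφ1·cosφ2·sin²(Δλ/2)=0.5742739553; c=2·atan2(√a, √(1-a))=1.719896056; dist=6371·c=10957.458 ≈ 10957.5 km; running total=70769.1 km
Leg 6 bearing: y=sinΔλ·cosφ2=-0.79880322, x=cosφ1·sinφ2-sinφ1·cosφ2·cosΔλ=-0.58296392; θ=atan2(y, x)=-126.1218° <0 so +360° → 233.8782° ≈ 233.9°
Leg 7: φ1=-0.6424644, φ2=0.8520069, Δφ=1.4944713, Δλ=-3.0084834 rad; a=sin²(Δφ/2)+cosφ1·cosφ2·sin²(Δλ/2)=0.9867313466; c=2·atan2(√a, √(1-a))=2.910700835; dist=6371·c=18544.075 ≈ 18544.1 km; running total=89313.2 km
Leg 7 bearing: y=sinΔλ·cosφ2=-0.08739041, x=cosφ1·sinφ2-sinφ1·cosφ2·cosΔλ=0.21150249; θ=atan2(y, x)=-22.4499° <0 so +360° → 337.5501° ≈ 337.6°

Leg 1: dist=18040.7 km, bearing=280.2°
Leg 2: dist=12143.1 km, bearing=320.8°
Leg 3: dist=7774.1 km, bearing=68.8°
Leg 4: dist=5006.6 km, bearing=136.1°
Leg 5: dist=16847.1 km, bearing=59.9°
Leg 6: dist=10957.5 km, bearing=233.9°
Leg 7: dist=18544.1 km, bearing=337.6°
Total: 89313.2 km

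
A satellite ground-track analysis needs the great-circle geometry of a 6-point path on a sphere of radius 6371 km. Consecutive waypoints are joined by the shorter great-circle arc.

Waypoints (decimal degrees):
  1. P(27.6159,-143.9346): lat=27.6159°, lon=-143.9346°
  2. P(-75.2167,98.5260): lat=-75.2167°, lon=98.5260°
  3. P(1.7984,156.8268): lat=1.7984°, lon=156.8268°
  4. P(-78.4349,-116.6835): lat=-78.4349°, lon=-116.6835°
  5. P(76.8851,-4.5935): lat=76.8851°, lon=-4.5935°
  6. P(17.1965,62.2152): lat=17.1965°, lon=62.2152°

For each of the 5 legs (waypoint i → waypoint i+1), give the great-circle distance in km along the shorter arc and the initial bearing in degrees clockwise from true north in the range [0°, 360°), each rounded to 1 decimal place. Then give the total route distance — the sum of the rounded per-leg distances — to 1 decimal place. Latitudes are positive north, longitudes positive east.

Leg 1: dist=13738.7 km, bearing=195.8°
Leg 2: dist=9345.9 km, bearing=58.8°
Leg 3: dist=10125.3 km, bearing=168.5°
Leg 4: dist=18483.7 km, bearing=62.0°
Leg 5: dist=7570.2 km, bearing=108.8°
Total: 59263.8 km

Leg 1: φ1=0.4819884, φ2=-1.3127791, Δφ=-1.7947674, Δλ=4.2317358 rad; a=sin²(Δφ/2)+cosφ1·cosφ2·sin²(Δλ/2)=0.7763671714; c=2·atan2(√a, √(1-a))=2.156438124; dist=6371·c=13738.667 ≈ 13738.7 km; running total=13738.7 km
Leg 1 bearing: y=sinΔλ·cosφ2=-0.22625211, x=cosφ1·sinφ2-sinφ1·cosφ2·cosΔλ=-0.80205656; θ=atan2(y, x)=-164.2468° <0 so +360° → 195.7532° ≈ 195.8°
Leg 2: φ1=-1.3127791, φ2=0.0313880, Δφ=1.3441671, Δλ=1.0175409 rad; a=sin²(Δφ/2)+cosφ1·cosφ2·sin²(Δλ/2)=0.4481658295; c=2·atan2(√a, √(1-a))=1.466941393; dist=6371·c=9345.884 ≈ 9345.9 km; running total=23084.6 km
Leg 2 bearing: y=sinΔλ·cosφ2=0.85039936, x=cosφ1·sinφ2-sinφ1·cosφ2·cosΔλ=0.51582342; θ=atan2(y, x)=58.7604° ≈ 58.8°
Leg 3: φ1=0.0313880, φ2=-1.3689473, Δφ=-1.4003353, Δλ=-4.7736553 rad; a=sin²(Δφ/2)+cosφ1·cosφ2·sin²(Δλ/2)=0.5092383437; c=2·atan2(√a, √(1-a))=1.589274066; dist=6371·c=10125.265 ≈ 10125.3 km; running total=33209.9 km
Leg 3 bearing: y=sinΔλ·cosφ2=0.20010506, x=cosφ1·sinφ2-sinφ1·cosφ2·cosΔλ=-0.97960021; θ=atan2(y, x)=168.4549° ≈ 168.5°
Leg 4: φ1=-1.3689473, φ2=1.3418981, Δφ=2.7108454, Δλ=1.9563396 rad; a=sin²(Δφ/2)+cosφ1·cosφ2·sin²(Δλ/2)=0.9856256075; c=2·atan2(√a, √(1-a))=2.901227932; dist=6371·c=18483.723 ≈ 18483.7 km; running total=51693.6 km
Leg 4 bearing: y=sinΔλ·cosφ2=0.21024849, x=cosφ1·sinφ2-sinφ1·cosφ2·cosΔλ=0.11165415; θ=atan2(y, x)=62.0291° ≈ 62.0°
Leg 5: φ1=1.3418981, φ2=0.3001355, Δφ=-1.0417626, Δλ=1.1660318 rad; a=sin²(Δφ/2)+cosφ1·cosφ2·sin²(Δλ/2)=0.3133503471; c=2·atan2(√a, √(1-a))=1.188233446; dist=6371·c=7570.235 ≈ 7570.2 km; running total=59263.8 km
Leg 5 bearing: y=sinΔλ·cosφ2=0.87810384, x=cosφ1·sinφ2-sinφ1·cosφ2·cosΔλ=-0.29930132; θ=atan2(y, x)=108.8217° ≈ 108.8°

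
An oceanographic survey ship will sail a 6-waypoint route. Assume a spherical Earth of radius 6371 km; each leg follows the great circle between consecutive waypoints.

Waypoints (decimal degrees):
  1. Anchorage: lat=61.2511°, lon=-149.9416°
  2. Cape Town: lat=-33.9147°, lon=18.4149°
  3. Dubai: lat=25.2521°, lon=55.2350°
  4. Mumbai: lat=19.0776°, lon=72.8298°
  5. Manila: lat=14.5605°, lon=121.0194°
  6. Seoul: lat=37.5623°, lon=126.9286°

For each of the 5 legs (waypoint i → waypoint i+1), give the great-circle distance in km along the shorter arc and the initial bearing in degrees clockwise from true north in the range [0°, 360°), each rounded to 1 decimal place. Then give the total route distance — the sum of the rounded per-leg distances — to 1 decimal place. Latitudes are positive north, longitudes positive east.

Leg 1: dist=16863.4 km, bearing=20.7°
Leg 2: dist=7642.1 km, bearing=35.6°
Leg 3: dist=1935.4 km, bearing=107.2°
Leg 4: dist=5138.6 km, bearing=87.9°
Leg 5: dist=2623.4 km, bearing=11.8°
Total: 34202.9 km

Leg 1: φ1=1.0690334, φ2=-0.5919232, Δφ=-1.6609565, Δλ=2.9383752 rad; a=sin²(Δφ/2)+cosφ1·cosφ2·sin²(Δλ/2)=0.9400561073; c=2·atan2(√a, √(1-a))=2.646894833; dist=6371·c=16863.367 ≈ 16863.4 km; running total=16863.4 km
Leg 1 bearing: y=sinΔλ·cosφ2=0.16748550, x=cosφ1·sinφ2-sinφ1·cosφ2·cosΔλ=0.44424216; θ=atan2(y, x)=20.6571° ≈ 20.7°
Leg 2: φ1=-0.5919232, φ2=0.4407323, Δφ=1.0326555, Δλ=0.6426320 rad; a=sin²(Δφ/2)+cosφ1·cosφ2·sin²(Δλ/2)=0.3185908053; c=2·atan2(√a, √(1-a))=1.199505730; dist=6371·c=7642.051 ≈ 7642.1 km; running total=24505.5 km
Leg 2 bearing: y=sinΔλ·cosφ2=0.54203464, x=cosφ1·sinφ2-sinφ1·cosφ2·cosΔλ=0.75799820; θ=atan2(y, x)=35.5681° ≈ 35.6°
Leg 3: φ1=0.4407323, φ2=0.3329669, Δφ=-0.1077654, Δλ=0.3070872 rad; a=sin²(Δφ/2)+cosφ1·cosφ2·sin²(Δλ/2)=0.0228942916; c=2·atan2(√a, √(1-a))=0.303783956; dist=6371·c=1935.408 ≈ 1935.4 km; running total=26440.9 km
Leg 3 bearing: y=sinΔλ·cosφ2=0.28568100, x=cosφ1·sinφ2-sinφ1·cosφ2·cosΔλ=-0.08869576; θ=atan2(y, x)=107.2481° ≈ 107.2°
Leg 4: φ1=0.3329669, φ2=0.2541287, Δφ=-0.0788383, Δλ=0.8410672 rad; a=sin²(Δφ/2)+cosφ1·cosφ2·sin²(Δλ/2)=0.1540064688; c=2·atan2(√a, √(1-a))=0.806558385; dist=6371·c=5138.583 ≈ 5138.6 km; running total=31579.5 km
Leg 4 bearing: y=sinΔλ·cosφ2=0.72141623, x=cosφ1·sinφ2-sinφ1·cosφ2·cosΔλ=0.02669335; θ=atan2(y, x)=87.8809° ≈ 87.9°
Leg 5: φ1=0.2541287, φ2=0.6555858, Δφ=0.4014571, Δλ=0.1031350 rad; a=sin²(Δφ/2)+cosφ1·cosφ2·sin²(Δλ/2)=0.0417921315; c=2·atan2(√a, √(1-a))=0.411765280; dist=6371·c=2623.357 ≈ 2623.4 km; running total=34202.9 km
Leg 5 bearing: y=sinΔλ·cosφ2=0.08160932, x=cosφ1·sinφ2-sinφ1·cosφ2·cosΔλ=0.39181898; θ=atan2(y, x)=11.7655° ≈ 11.8°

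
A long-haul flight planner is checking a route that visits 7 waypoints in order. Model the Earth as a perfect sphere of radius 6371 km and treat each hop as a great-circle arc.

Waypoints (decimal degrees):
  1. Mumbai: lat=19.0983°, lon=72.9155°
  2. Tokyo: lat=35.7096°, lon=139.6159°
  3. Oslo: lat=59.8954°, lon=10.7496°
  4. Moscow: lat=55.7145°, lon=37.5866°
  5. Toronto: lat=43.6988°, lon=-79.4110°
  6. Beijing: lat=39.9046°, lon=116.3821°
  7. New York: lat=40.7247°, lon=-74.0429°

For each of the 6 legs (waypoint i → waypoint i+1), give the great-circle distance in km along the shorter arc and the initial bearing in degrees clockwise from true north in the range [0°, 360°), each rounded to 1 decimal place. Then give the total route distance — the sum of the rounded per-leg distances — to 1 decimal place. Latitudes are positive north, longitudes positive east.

Leg 1: dist=6712.3 km, bearing=59.1°
Leg 2: dist=8401.8 km, bearing=336.2°
Leg 3: dist=1643.6 km, bearing=94.6°
Leg 4: dist=7483.2 km, bearing=315.7°
Leg 5: dist=10584.7 km, bearing=347.9°
Leg 6: dist=10987.6 km, bearing=8.0°
Total: 45813.2 km

Leg 1: φ1=0.3333282, φ2=0.6232501, Δφ=0.2899219, Δλ=1.1641416 rad; a=sin²(Δφ/2)+cosφ1·cosφ2·sin²(Δλ/2)=0.2527661843; c=2·atan2(√a, √(1-a))=1.053574086; dist=6371·c=6712.321 ≈ 6712.3 km; running total=6712.3 km
Leg 1 bearing: y=sinΔλ·cosφ2=0.74576761, x=cosφ1·sinφ2-sinφ1·cosφ2·cosΔλ=0.44646661; θ=atan2(y, x)=59.0924° ≈ 59.1°
Leg 2: φ1=0.6232501, φ2=1.0453719, Δφ=0.4221218, Δλ=-2.2491412 rad; a=sin²(Δφ/2)+cosφ1·cosφ2·sin²(Δλ/2)=0.3753110365; c=2·atan2(√a, √(1-a))=1.318758493; dist=6371·c=8401.810 ≈ 8401.8 km; running total=15114.1 km
Leg 2 bearing: y=sinΔλ·cosφ2=-0.39053654, x=cosφ1·sinφ2-sinφ1·cosφ2·cosΔλ=0.88616695; θ=atan2(y, x)=-23.7832° <0 so +360° → 336.2168° ≈ 336.2°
Leg 3: φ1=1.0453719, φ2=0.9724015, Δφ=-0.0729705, Δλ=0.4683940 rad; a=sin²(Δφ/2)+cosφ1·cosφ2·sin²(Δλ/2)=0.0165466073; c=2·atan2(√a, √(1-a))=0.257982052; dist=6371·c=1643.604 ≈ 1643.6 km; running total=16757.7 km
Leg 3 bearing: y=sinΔλ·cosφ2=0.25431162, x=cosφ1·sinφ2-sinφ1·cosφ2·cosΔλ=-0.02041740; θ=atan2(y, x)=94.5901° ≈ 94.6°
Leg 4: φ1=0.9724015, φ2=0.7626879, Δφ=-0.2097135, Δλ=-2.0419933 rad; a=sin²(Δφ/2)+cosφ1·cosφ2·sin²(Δλ/2)=0.3070288679; c=2·atan2(√a, √(1-a))=1.174567323; dist=6371·c=7483.168 ≈ 7483.2 km; running total=24240.9 km
Leg 4 bearing: y=sinΔλ·cosφ2=-0.64419508, x=cosφ1·sinφ2-sinφ1·cosφ2·cosΔλ=0.66034935; θ=atan2(y, x)=-44.2905° <0 so +360° → 315.7095° ≈ 315.7°
Leg 5: φ1=0.7626879, φ2=0.6964667, Δφ=-0.0662213, Δλ=3.4172342 rad; a=sin²(Δφ/2)+cosφ1·cosφ2·sin²(Δλ/2)=0.5452369496; c=2·atan2(√a, √(1-a))=1.661394112; dist=6371·c=10584.742 ≈ 10584.7 km; running total=34825.6 km
Leg 5 bearing: y=sinΔλ·cosφ2=-0.20878100, x=cosφ1·sinφ2-sinφ1·cosφ2·cosΔλ=0.97376844; θ=atan2(y, x)=-12.1013° <0 so +360° → 347.8987° ≈ 347.9°
Leg 6: φ1=0.6964667, φ2=0.7107801, Δφ=0.0143134, Δλ=-3.3235432 rad; a=sin²(Δφ/2)+cosφ1·cosφ2·sin²(Δλ/2)=0.5766123494; c=2·atan2(√a, √(1-a))=1.724627013; dist=6371·c=10987.599 ≈ 10987.6 km; running total=45813.2 km
Leg 6 bearing: y=sinΔλ·cosφ2=0.13713223, x=cosφ1·sinφ2-sinφ1·cosφ2·cosΔλ=0.97863014; θ=atan2(y, x)=7.9767° ≈ 8.0°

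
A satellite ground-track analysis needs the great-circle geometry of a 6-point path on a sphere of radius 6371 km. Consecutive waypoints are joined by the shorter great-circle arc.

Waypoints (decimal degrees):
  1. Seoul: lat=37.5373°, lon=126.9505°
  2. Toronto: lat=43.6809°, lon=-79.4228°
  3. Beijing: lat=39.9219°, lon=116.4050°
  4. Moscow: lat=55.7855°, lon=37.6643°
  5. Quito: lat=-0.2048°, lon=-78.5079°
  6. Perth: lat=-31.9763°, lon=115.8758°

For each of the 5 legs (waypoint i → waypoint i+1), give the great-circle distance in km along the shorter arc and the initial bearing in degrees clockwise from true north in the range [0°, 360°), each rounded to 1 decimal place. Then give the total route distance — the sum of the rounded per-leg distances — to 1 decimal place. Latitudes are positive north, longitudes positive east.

Leg 1: dist=10600.8 km, bearing=18.8°
Leg 2: dist=10584.2 km, bearing=347.9°
Leg 3: dist=5788.5 km, bearing=315.6°
Leg 4: dist=11623.7 km, bearing=292.0°
Leg 5: dist=16130.2 km, bearing=201.6°
Total: 54727.4 km

Leg 1: φ1=0.6551495, φ2=0.7623755, Δφ=0.1072260, Δλ=-3.6018936 rad; a=sin²(Δφ/2)+cosφ1·cosφ2·sin²(Δλ/2)=0.5464925482; c=2·atan2(√a, √(1-a))=1.663915942; dist=6371·c=10600.808 ≈ 10600.8 km; running total=10600.8 km
Leg 1 bearing: y=sinΔλ·cosφ2=0.32125711, x=cosφ1·sinφ2-sinφ1·cosφ2·cosΔλ=0.94241585; θ=atan2(y, x)=18.8236° ≈ 18.8°
Leg 2: φ1=0.7623755, φ2=0.6967686, Δφ=-0.0656069, Δλ=3.4178399 rad; a=sin²(Δφ/2)+cosφ1·cosφ2·sin²(Δλ/2)=0.5451959135; c=2·atan2(√a, √(1-a))=1.661311702; dist=6371·c=10584.217 ≈ 10584.2 km; running total=21185.0 km
Leg 2 bearing: y=sinΔλ·cosφ2=-0.20917517, x=cosφ1·sinφ2-sinφ1·cosφ2·cosΔλ=0.97369146; θ=atan2(y, x)=-12.1244° <0 so +360° → 347.8756° ≈ 347.9°
Leg 3: φ1=0.6967686, φ2=0.9736406, Δφ=0.2768721, Δλ=-1.3742845 rad; a=sin²(Δφ/2)+cosφ1·cosφ2·sin²(Δλ/2)=0.1925600823; c=2·atan2(√a, √(1-a))=0.908562742; dist=6371·c=5788.453 ≈ 5788.5 km; running total=26973.5 km
Leg 3 bearing: y=sinΔλ·cosφ2=-0.55147056, x=cosφ1·sinφ2-sinφ1·cosφ2·cosΔλ=0.56374019; θ=atan2(y, x)=-44.3697° <0 so +360° → 315.6303° ≈ 315.6°
Leg 4: φ1=0.9736406, φ2=-0.0035744, Δφ=-0.9772151, Δλ=-2.0275874 rad; a=sin²(Δφ/2)+cosφ1·cosφ2·sin²(Δλ/2)=0.6254824637; c=2·atan2(√a, √(1-a))=1.824473283; dist=6371·c=11623.719 ≈ 11623.7 km; running total=38597.2 km
Leg 4 bearing: y=sinΔλ·cosφ2=-0.89746675, x=cosφ1·sinφ2-sinφ1·cosφ2·cosΔλ=0.36272584; θ=atan2(y, x)=-67.9931° <0 so +360° → 292.0069° ≈ 292.0°
Leg 5: φ1=-0.0035744, φ2=-0.5580917, Δφ=-0.5545173, Δλ=3.3926356 rad; a=sin²(Δφ/2)+cosφ1·cosφ2·sin²(Δλ/2)=0.9098895875; c=2·atan2(√a, √(1-a))=2.531821640; dist=6371·c=16130.236 ≈ 16130.2 km; running total=54727.4 km
Leg 5 bearing: y=sinΔλ·cosφ2=-0.21072173, x=cosφ1·sinφ2-sinφ1·cosφ2·cosΔλ=-0.53250207; θ=atan2(y, x)=-158.4103° <0 so +360° → 201.5897° ≈ 201.6°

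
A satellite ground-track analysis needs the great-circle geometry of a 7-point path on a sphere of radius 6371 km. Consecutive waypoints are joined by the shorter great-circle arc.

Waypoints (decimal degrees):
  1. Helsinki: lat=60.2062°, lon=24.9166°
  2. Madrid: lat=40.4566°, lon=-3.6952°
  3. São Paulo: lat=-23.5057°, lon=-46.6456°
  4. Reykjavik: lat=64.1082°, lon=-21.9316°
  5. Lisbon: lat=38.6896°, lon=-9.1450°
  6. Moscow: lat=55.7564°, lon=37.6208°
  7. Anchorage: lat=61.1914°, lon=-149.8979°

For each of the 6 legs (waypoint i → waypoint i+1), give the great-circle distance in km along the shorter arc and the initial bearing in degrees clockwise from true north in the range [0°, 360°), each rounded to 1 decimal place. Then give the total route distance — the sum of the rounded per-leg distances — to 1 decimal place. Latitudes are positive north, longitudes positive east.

Leg 1: φ1=1.0507964, φ2=0.7061009, Δφ=-0.3446955, Δλ=-0.4993701 rad; a=sin²(Δφ/2)+cosφ1·cosφ2·sin²(Δλ/2)=0.0524952391; c=2·atan2(√a, √(1-a))=0.462343777; dist=6371·c=2945.592 ≈ 2945.6 km; running total=2945.6 km
Leg 1 bearing: y=sinΔλ·cosφ2=-0.36437310, x=cosφ1·sinφ2-sinφ1·cosφ2·cosΔλ=-0.25727455; θ=atan2(y, x)=-125.2249° <0 so +360° → 234.7751° ≈ 234.8°
Leg 2: φ1=0.7061009, φ2=-0.4102519, Δφ=-1.1163527, Δλ=-0.7496259 rad; a=sin²(Δφ/2)+cosφ1·cosφ2·sin²(Δλ/2)=0.3740380410; c=2·atan2(√a, √(1-a))=1.316128546; dist=6371·c=8385.055 ≈ 8385.1 km; running total=11330.7 km
Leg 2 bearing: y=sinΔλ·cosφ2=-0.62482559, x=cosφ1·sinφ2-sinφ1·cosφ2·cosΔλ=-0.73900428; θ=atan2(y, x)=-139.7856° <0 so +360° → 220.2144° ≈ 220.2°
Leg 3: φ1=-0.4102519, φ2=1.1188992, Δφ=1.5291510, Δλ=0.4313407 rad; a=sin²(Δφ/2)+cosφ1·cosφ2·sin²(Δλ/2)=0.4975222216; c=2·atan2(√a, √(1-a))=1.565840750; dist=6371·c=9975.971 ≈ 9976.0 km; running total=21306.7 km
Leg 3 bearing: y=sinΔλ·cosφ2=0.18256822, x=cosφ1·sinφ2-sinφ1·cosφ2·cosΔλ=0.98318070; θ=atan2(y, x)=10.5195° ≈ 10.5°
Leg 4: φ1=1.1188992, φ2=0.6752609, Δφ=-0.4436383, Δλ=0.2231683 rad; a=sin²(Δφ/2)+cosφ1·cosφ2·sin²(Δλ/2)=0.0526282523; c=2·atan2(√a, √(1-a))=0.462939830; dist=6371·c=2949.390 ≈ 2949.4 km; running total=24256.1 km
Leg 4 bearing: y=sinΔλ·cosφ2=0.17275031, x=cosφ1·sinφ2-sinφ1·cosφ2·cosΔλ=-0.41181477; θ=atan2(y, x)=157.2427° ≈ 157.2°
Leg 5: φ1=0.6752609, φ2=0.9731328, Δφ=0.2978719, Δλ=0.8162172 rad; a=sin²(Δφ/2)+cosφ1·cosφ2·sin²(Δλ/2)=0.0911997566; c=2·atan2(√a, √(1-a))=0.613565095; dist=6371·c=3909.023 ≈ 3909.0 km; running total=28165.1 km
Leg 5 bearing: y=sinΔλ·cosφ2=0.40996982, x=cosφ1·sinφ2-sinφ1·cosφ2·cosΔλ=0.40429468; θ=atan2(y, x)=45.3993° ≈ 45.4°
Leg 6: φ1=0.9731328, φ2=1.0679914, Δφ=0.0948586, Δλ=-3.2728187 rad; a=sin²(Δφ/2)+cosφ1·cosφ2·sin²(Δλ/2)=0.2722450243; c=2·atan2(√a, √(1-a))=1.097851366; dist=6371·c=6994.411 ≈ 6994.4 km; running total=35159.5 km
Leg 6 bearing: y=sinΔλ·cosφ2=0.06305457, x=cosφ1·sinφ2-sinφ1·cosφ2·cosΔλ=0.88799482; θ=atan2(y, x)=4.0616° ≈ 4.1°

Leg 1: dist=2945.6 km, bearing=234.8°
Leg 2: dist=8385.1 km, bearing=220.2°
Leg 3: dist=9976.0 km, bearing=10.5°
Leg 4: dist=2949.4 km, bearing=157.2°
Leg 5: dist=3909.0 km, bearing=45.4°
Leg 6: dist=6994.4 km, bearing=4.1°
Total: 35159.5 km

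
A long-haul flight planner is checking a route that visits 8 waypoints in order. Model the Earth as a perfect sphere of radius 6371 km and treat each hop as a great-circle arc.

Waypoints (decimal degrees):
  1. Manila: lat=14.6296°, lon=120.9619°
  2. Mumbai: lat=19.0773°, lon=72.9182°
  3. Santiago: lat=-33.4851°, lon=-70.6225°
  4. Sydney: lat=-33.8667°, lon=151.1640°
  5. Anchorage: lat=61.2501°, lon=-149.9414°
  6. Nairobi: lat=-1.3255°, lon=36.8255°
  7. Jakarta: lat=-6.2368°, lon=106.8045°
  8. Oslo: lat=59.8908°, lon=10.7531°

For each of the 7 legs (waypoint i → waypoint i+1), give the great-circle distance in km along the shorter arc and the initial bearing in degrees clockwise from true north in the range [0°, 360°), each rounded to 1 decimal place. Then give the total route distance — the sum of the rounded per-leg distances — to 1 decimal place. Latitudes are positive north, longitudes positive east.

Leg 1: dist=5121.6 km, bearing=282.6°
Leg 2: dist=16069.4 km, bearing=238.6°
Leg 3: dist=11348.4 km, bearing=214.5°
Leg 4: dist=11830.5 km, bearing=25.4°
Leg 5: dist=13327.1 km, bearing=352.2°
Leg 6: dist=7778.6 km, bearing=96.2°
Leg 7: dist=10944.6 km, bearing=329.7°
Total: 76420.2 km

Leg 1: φ1=0.2553347, φ2=0.3329617, Δφ=0.0776270, Δλ=-0.8385207 rad; a=sin²(Δφ/2)+cosφ1·cosφ2·sin²(Δλ/2)=0.1530447334; c=2·atan2(√a, √(1-a))=0.803890551; dist=6371·c=5121.587 ≈ 5121.6 km; running total=5121.6 km
Leg 1 bearing: y=sinΔλ·cosφ2=-0.70281230, x=cosφ1·sinφ2-sinφ1·cosφ2·cosΔλ=0.15666220; θ=atan2(y, x)=-77.4338° <0 so +360° → 282.5662° ≈ 282.6°
Leg 2: φ1=0.3329617, φ2=-0.5844252, Δφ=-0.9173869, Δλ=-2.5052578 rad; a=sin²(Δφ/2)+cosφ1·cosφ2·sin²(Δλ/2)=0.9071388097; c=2·atan2(√a, √(1-a))=2.522279970; dist=6371·c=16069.446 ≈ 16069.4 km; running total=21191.0 km
Leg 2 bearing: y=sinΔλ·cosφ2=-0.49562328, x=cosφ1·sinφ2-sinφ1·cosφ2·cosΔλ=-0.30217466; θ=atan2(y, x)=-121.3701° <0 so +360° → 238.6299° ≈ 238.6°
Leg 3: φ1=-0.5844252, φ2=-0.5910854, Δφ=-0.0066602, Δλ=3.8709047 rad; a=sin²(Δφ/2)+cosφ1·cosφ2·sin²(Δλ/2)=0.6044581958; c=2·atan2(√a, √(1-a))=1.781263096; dist=6371·c=11348.427 ≈ 11348.4 km; running total=32539.4 km
Leg 3 bearing: y=sinΔλ·cosφ2=-0.55330024, x=cosφ1·sinφ2-sinφ1·cosφ2·cosΔλ=-0.80635772; θ=atan2(y, x)=-145.5432° <0 so +360° → 214.4568° ≈ 214.5°
Leg 4: φ1=-0.5910854, φ2=1.0690159, Δφ=1.6601013, Δλ=-5.2552806 rad; a=sin²(Δφ/2)+cosφ1·cosφ2·sin²(Δλ/2)=0.6411208003; c=2·atan2(√a, √(1-a))=1.856926234; dist=6371·c=11830.477 ≈ 11830.5 km; running total=44369.9 km
Leg 4 bearing: y=sinΔλ·cosφ2=0.41183012, x=cosφ1·sinφ2-sinφ1·cosφ2·cosΔλ=0.86645001; θ=atan2(y, x)=25.4221° ≈ 25.4°
Leg 5: φ1=1.0690159, φ2=-0.0231343, Δφ=-1.0921503, Δλ=3.2596973 rad; a=sin²(Δφ/2)+cosφ1·cosφ2·sin²(Δλ/2)=0.7488947270; c=2·atan2(√a, √(1-a))=2.091844459; dist=6371·c=13327.141 ≈ 13327.1 km; running total=57697.0 km
Leg 5 bearing: y=sinΔλ·cosφ2=-0.11779878, x=cosφ1·sinφ2-sinφ1·cosφ2·cosΔλ=0.85926079; θ=atan2(y, x)=-7.8062° <0 so +360° → 352.1938° ≈ 352.2°
Leg 6: φ1=-0.0231343, φ2=-0.1088527, Δφ=-0.0857184, Δλ=1.2213640 rad; a=sin²(Δφ/2)+cosφ1·cosφ2·sin²(Δλ/2)=0.3286199073; c=2·atan2(√a, √(1-a))=1.220942827; dist=6371·c=7778.627 ≈ 7778.6 km; running total=65475.6 km
Leg 6 bearing: y=sinΔλ·cosφ2=0.93400627, x=cosφ1·sinφ2-sinφ1·cosφ2·cosΔλ=-0.10073599; θ=atan2(y, x)=96.1558° ≈ 96.2°
Leg 7: φ1=-0.1088527, φ2=1.0452917, Δφ=1.1541443, Δλ=-1.6764132 rad; a=sin²(Δφ/2)+cosφ1·cosφ2·sin²(Δλ/2)=0.5732753282; c=2·atan2(√a, √(1-a))=1.717876699; dist=6371·c=10944.592 ≈ 10944.6 km; running total=76420.2 km
Leg 7 bearing: y=sinΔλ·cosφ2=-0.49885432, x=cosφ1·sinφ2-sinφ1·cosφ2·cosΔλ=0.85420564; θ=atan2(y, x)=-30.2848° <0 so +360° → 329.7152° ≈ 329.7°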